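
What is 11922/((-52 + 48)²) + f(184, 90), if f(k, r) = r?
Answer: 6681/8 ≈ 835.13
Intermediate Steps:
11922/((-52 + 48)²) + f(184, 90) = 11922/((-52 + 48)²) + 90 = 11922/((-4)²) + 90 = 11922/16 + 90 = 11922*(1/16) + 90 = 5961/8 + 90 = 6681/8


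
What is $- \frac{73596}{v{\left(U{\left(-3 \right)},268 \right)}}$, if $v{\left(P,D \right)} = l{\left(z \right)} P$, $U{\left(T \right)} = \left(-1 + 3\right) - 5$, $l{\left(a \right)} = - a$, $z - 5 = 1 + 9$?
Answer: $- \frac{24532}{15} \approx -1635.5$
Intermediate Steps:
$z = 15$ ($z = 5 + \left(1 + 9\right) = 5 + 10 = 15$)
$U{\left(T \right)} = -3$ ($U{\left(T \right)} = 2 - 5 = -3$)
$v{\left(P,D \right)} = - 15 P$ ($v{\left(P,D \right)} = \left(-1\right) 15 P = - 15 P$)
$- \frac{73596}{v{\left(U{\left(-3 \right)},268 \right)}} = - \frac{73596}{\left(-15\right) \left(-3\right)} = - \frac{73596}{45} = \left(-73596\right) \frac{1}{45} = - \frac{24532}{15}$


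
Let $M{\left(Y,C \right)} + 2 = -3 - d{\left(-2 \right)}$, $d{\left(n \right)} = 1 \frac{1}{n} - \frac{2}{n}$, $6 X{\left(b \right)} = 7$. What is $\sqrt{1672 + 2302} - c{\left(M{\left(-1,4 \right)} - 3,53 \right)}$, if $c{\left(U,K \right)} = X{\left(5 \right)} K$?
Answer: $- \frac{371}{6} + \sqrt{3974} \approx 1.2063$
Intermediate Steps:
$X{\left(b \right)} = \frac{7}{6}$ ($X{\left(b \right)} = \frac{1}{6} \cdot 7 = \frac{7}{6}$)
$d{\left(n \right)} = - \frac{1}{n}$ ($d{\left(n \right)} = \frac{1}{n} - \frac{2}{n} = - \frac{1}{n}$)
$M{\left(Y,C \right)} = - \frac{11}{2}$ ($M{\left(Y,C \right)} = -2 - \left(3 - \frac{1}{-2}\right) = -2 - \left(3 - - \frac{1}{2}\right) = -2 - \frac{7}{2} = - \frac{11}{2}$)
$c{\left(U,K \right)} = \frac{7 K}{6}$
$\sqrt{1672 + 2302} - c{\left(M{\left(-1,4 \right)} - 3,53 \right)} = \sqrt{1672 + 2302} - \frac{7}{6} \cdot 53 = \sqrt{3974} - \frac{371}{6} = - \frac{371}{6} + \sqrt{3974}$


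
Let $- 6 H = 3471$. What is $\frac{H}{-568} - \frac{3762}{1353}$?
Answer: $- \frac{82067}{46576} \approx -1.762$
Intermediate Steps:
$H = - \frac{1157}{2}$ ($H = \left(- \frac{1}{6}\right) 3471 = - \frac{1157}{2} \approx -578.5$)
$\frac{H}{-568} - \frac{3762}{1353} = - \frac{1157}{2 \left(-568\right)} - \frac{3762}{1353} = \left(- \frac{1157}{2}\right) \left(- \frac{1}{568}\right) - \frac{114}{41} = \frac{1157}{1136} - \frac{114}{41} = - \frac{82067}{46576}$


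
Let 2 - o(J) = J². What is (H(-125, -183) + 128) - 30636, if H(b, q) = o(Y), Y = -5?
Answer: -30531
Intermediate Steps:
o(J) = 2 - J²
H(b, q) = -23 (H(b, q) = 2 - 1*(-5)² = 2 - 1*25 = 2 - 25 = -23)
(H(-125, -183) + 128) - 30636 = (-23 + 128) - 30636 = 105 - 30636 = -30531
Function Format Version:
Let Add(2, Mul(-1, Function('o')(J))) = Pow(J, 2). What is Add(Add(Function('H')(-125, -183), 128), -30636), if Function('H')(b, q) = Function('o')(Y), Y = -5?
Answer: -30531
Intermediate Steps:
Function('o')(J) = Add(2, Mul(-1, Pow(J, 2)))
Function('H')(b, q) = -23 (Function('H')(b, q) = Add(2, Mul(-1, Pow(-5, 2))) = Add(2, Mul(-1, 25)) = Add(2, -25) = -23)
Add(Add(Function('H')(-125, -183), 128), -30636) = Add(Add(-23, 128), -30636) = Add(105, -30636) = -30531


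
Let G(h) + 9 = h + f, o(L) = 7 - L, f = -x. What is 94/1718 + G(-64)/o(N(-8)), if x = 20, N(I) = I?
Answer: -26394/4295 ≈ -6.1453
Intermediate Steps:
f = -20 (f = -1*20 = -20)
G(h) = -29 + h (G(h) = -9 + (h - 20) = -9 + (-20 + h) = -29 + h)
94/1718 + G(-64)/o(N(-8)) = 94/1718 + (-29 - 64)/(7 - 1*(-8)) = 94*(1/1718) - 93/(7 + 8) = 47/859 - 93/15 = 47/859 - 93*1/15 = 47/859 - 31/5 = -26394/4295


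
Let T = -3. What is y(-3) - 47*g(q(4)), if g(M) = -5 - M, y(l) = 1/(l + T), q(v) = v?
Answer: 2537/6 ≈ 422.83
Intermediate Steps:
y(l) = 1/(-3 + l) (y(l) = 1/(l - 3) = 1/(-3 + l))
y(-3) - 47*g(q(4)) = 1/(-3 - 3) - 47*(-5 - 1*4) = 1/(-6) - 47*(-5 - 4) = -1/6 - 47*(-9) = -1/6 + 423 = 2537/6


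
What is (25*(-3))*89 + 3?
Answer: -6672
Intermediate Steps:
(25*(-3))*89 + 3 = -75*89 + 3 = -6675 + 3 = -6672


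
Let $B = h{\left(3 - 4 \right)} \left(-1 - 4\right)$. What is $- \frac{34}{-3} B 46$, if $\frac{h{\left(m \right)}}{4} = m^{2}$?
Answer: $- \frac{31280}{3} \approx -10427.0$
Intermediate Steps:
$h{\left(m \right)} = 4 m^{2}$
$B = -20$ ($B = 4 \left(3 - 4\right)^{2} \left(-1 - 4\right) = 4 \left(-1\right)^{2} \left(-5\right) = 4 \cdot 1 \left(-5\right) = 4 \left(-5\right) = -20$)
$- \frac{34}{-3} B 46 = - \frac{34}{-3} \left(-20\right) 46 = \left(-34\right) \left(- \frac{1}{3}\right) \left(-20\right) 46 = \frac{34}{3} \left(-20\right) 46 = \left(- \frac{680}{3}\right) 46 = - \frac{31280}{3}$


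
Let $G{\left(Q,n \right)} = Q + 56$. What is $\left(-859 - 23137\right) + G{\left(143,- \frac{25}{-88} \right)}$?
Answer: $-23797$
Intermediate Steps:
$G{\left(Q,n \right)} = 56 + Q$
$\left(-859 - 23137\right) + G{\left(143,- \frac{25}{-88} \right)} = \left(-859 - 23137\right) + \left(56 + 143\right) = -23996 + 199 = -23797$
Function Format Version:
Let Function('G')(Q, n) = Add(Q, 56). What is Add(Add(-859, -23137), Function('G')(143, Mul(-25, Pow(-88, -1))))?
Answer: -23797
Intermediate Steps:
Function('G')(Q, n) = Add(56, Q)
Add(Add(-859, -23137), Function('G')(143, Mul(-25, Pow(-88, -1)))) = Add(Add(-859, -23137), Add(56, 143)) = Add(-23996, 199) = -23797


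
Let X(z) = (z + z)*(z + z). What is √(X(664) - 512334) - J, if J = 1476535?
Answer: -1476535 + 25*√2002 ≈ -1.4754e+6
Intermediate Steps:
X(z) = 4*z² (X(z) = (2*z)*(2*z) = 4*z²)
√(X(664) - 512334) - J = √(4*664² - 512334) - 1*1476535 = √(4*440896 - 512334) - 1476535 = √(1763584 - 512334) - 1476535 = √1251250 - 1476535 = 25*√2002 - 1476535 = -1476535 + 25*√2002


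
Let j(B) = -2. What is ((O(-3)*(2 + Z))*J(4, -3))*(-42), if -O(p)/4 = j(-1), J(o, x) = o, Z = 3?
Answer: -6720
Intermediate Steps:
O(p) = 8 (O(p) = -4*(-2) = 8)
((O(-3)*(2 + Z))*J(4, -3))*(-42) = ((8*(2 + 3))*4)*(-42) = ((8*5)*4)*(-42) = (40*4)*(-42) = 160*(-42) = -6720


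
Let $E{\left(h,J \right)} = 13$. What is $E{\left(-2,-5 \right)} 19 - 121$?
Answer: $126$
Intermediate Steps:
$E{\left(-2,-5 \right)} 19 - 121 = 13 \cdot 19 - 121 = 247 - 121 = 126$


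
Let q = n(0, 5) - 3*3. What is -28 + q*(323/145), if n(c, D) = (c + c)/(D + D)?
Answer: -6967/145 ≈ -48.048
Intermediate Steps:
n(c, D) = c/D (n(c, D) = (2*c)/((2*D)) = (2*c)*(1/(2*D)) = c/D)
q = -9 (q = 0/5 - 3*3 = 0*(1/5) - 9 = 0 - 9 = -9)
-28 + q*(323/145) = -28 - 2907/145 = -6967/145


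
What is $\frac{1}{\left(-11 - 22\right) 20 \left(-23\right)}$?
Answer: $\frac{1}{15180} \approx 6.5876 \cdot 10^{-5}$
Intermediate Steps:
$\frac{1}{\left(-11 - 22\right) 20 \left(-23\right)} = \frac{1}{\left(-33\right) 20 \left(-23\right)} = \frac{1}{\left(-660\right) \left(-23\right)} = \frac{1}{15180}$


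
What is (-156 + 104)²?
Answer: 2704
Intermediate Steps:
(-156 + 104)² = (-52)² = 2704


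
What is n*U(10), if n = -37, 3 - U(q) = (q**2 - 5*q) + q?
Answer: 2109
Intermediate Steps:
U(q) = 3 - q**2 + 4*q (U(q) = 3 - ((q**2 - 5*q) + q) = 3 - (q**2 - 4*q) = 3 + (-q**2 + 4*q) = 3 - q**2 + 4*q)
n*U(10) = -37*(3 - 1*10**2 + 4*10) = -37*(3 - 1*100 + 40) = -37*(3 - 100 + 40) = -37*(-57) = 2109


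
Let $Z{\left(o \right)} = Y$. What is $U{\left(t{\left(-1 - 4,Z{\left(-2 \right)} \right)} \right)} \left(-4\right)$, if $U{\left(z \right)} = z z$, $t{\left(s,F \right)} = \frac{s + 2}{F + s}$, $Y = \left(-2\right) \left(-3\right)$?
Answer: $-36$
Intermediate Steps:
$Y = 6$
$Z{\left(o \right)} = 6$
$t{\left(s,F \right)} = \frac{2 + s}{F + s}$
$U{\left(z \right)} = z^{2}$
$U{\left(t{\left(-1 - 4,Z{\left(-2 \right)} \right)} \right)} \left(-4\right) = \left(\frac{2 - 5}{6 - 5}\right)^{2} \left(-4\right) = \left(1^{-1} \left(-3\right)\right)^{2} \left(-4\right) = \left(1 \left(-3\right)\right)^{2} \left(-4\right) = \left(-3\right)^{2} \left(-4\right) = 9 \left(-4\right) = -36$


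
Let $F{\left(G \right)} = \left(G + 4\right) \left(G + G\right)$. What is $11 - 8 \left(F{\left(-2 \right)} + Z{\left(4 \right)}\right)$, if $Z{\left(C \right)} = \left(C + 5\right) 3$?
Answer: $-141$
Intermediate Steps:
$Z{\left(C \right)} = 15 + 3 C$ ($Z{\left(C \right)} = \left(5 + C\right) 3 = 15 + 3 C$)
$F{\left(G \right)} = 2 G \left(4 + G\right)$ ($F{\left(G \right)} = \left(4 + G\right) 2 G = 2 G \left(4 + G\right)$)
$11 - 8 \left(F{\left(-2 \right)} + Z{\left(4 \right)}\right) = 11 - 8 \left(2 \left(-2\right) \left(4 - 2\right) + \left(15 + 3 \cdot 4\right)\right) = 11 - 8 \left(2 \left(-2\right) 2 + \left(15 + 12\right)\right) = 11 - 8 \left(-8 + 27\right) = 11 - 152 = -141$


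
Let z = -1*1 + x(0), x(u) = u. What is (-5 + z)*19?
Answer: -114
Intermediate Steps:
z = -1 (z = -1*1 + 0 = -1 + 0 = -1)
(-5 + z)*19 = (-5 - 1)*19 = -6*19 = -114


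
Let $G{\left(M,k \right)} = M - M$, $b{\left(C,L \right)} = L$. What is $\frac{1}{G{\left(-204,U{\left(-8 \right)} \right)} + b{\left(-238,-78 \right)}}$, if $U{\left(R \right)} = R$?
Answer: $- \frac{1}{78} \approx -0.012821$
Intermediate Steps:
$G{\left(M,k \right)} = 0$
$\frac{1}{G{\left(-204,U{\left(-8 \right)} \right)} + b{\left(-238,-78 \right)}} = \frac{1}{0 - 78} = \frac{1}{-78} = - \frac{1}{78}$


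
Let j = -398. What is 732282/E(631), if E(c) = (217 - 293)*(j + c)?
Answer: -366141/8854 ≈ -41.353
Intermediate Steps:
E(c) = 30248 - 76*c (E(c) = (217 - 293)*(-398 + c) = -76*(-398 + c) = 30248 - 76*c)
732282/E(631) = 732282/(30248 - 76*631) = 732282/(30248 - 47956) = 732282/(-17708) = 732282*(-1/17708) = -366141/8854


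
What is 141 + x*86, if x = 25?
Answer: 2291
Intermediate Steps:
141 + x*86 = 141 + 25*86 = 141 + 2150 = 2291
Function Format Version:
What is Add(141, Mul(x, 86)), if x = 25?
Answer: 2291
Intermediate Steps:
Add(141, Mul(x, 86)) = Add(141, Mul(25, 86)) = Add(141, 2150) = 2291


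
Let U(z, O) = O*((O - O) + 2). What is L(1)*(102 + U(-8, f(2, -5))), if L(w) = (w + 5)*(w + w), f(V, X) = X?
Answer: 1104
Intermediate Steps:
U(z, O) = 2*O (U(z, O) = O*(0 + 2) = O*2 = 2*O)
L(w) = 2*w*(5 + w) (L(w) = (5 + w)*(2*w) = 2*w*(5 + w))
L(1)*(102 + U(-8, f(2, -5))) = (2*1*(5 + 1))*(102 + 2*(-5)) = (2*1*6)*(102 - 10) = 12*92 = 1104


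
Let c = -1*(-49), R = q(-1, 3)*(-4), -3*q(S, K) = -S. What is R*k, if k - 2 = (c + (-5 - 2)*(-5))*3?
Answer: 1016/3 ≈ 338.67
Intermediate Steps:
q(S, K) = S/3 (q(S, K) = -(-1)*S/3 = S/3)
R = 4/3 (R = ((1/3)*(-1))*(-4) = -1/3*(-4) = 4/3 ≈ 1.3333)
c = 49
k = 254 (k = 2 + (49 + (-5 - 2)*(-5))*3 = 2 + (49 - 7*(-5))*3 = 2 + (49 + 35)*3 = 2 + 84*3 = 2 + 252 = 254)
R*k = (4/3)*254 = 1016/3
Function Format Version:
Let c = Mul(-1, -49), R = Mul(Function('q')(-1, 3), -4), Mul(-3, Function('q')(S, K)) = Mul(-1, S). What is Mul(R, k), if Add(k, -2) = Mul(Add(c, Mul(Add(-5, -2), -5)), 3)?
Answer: Rational(1016, 3) ≈ 338.67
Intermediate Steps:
Function('q')(S, K) = Mul(Rational(1, 3), S) (Function('q')(S, K) = Mul(Rational(-1, 3), Mul(-1, S)) = Mul(Rational(1, 3), S))
R = Rational(4, 3) (R = Mul(Mul(Rational(1, 3), -1), -4) = Mul(Rational(-1, 3), -4) = Rational(4, 3) ≈ 1.3333)
c = 49
k = 254 (k = Add(2, Mul(Add(49, Mul(Add(-5, -2), -5)), 3)) = Add(2, Mul(Add(49, Mul(-7, -5)), 3)) = Add(2, Mul(Add(49, 35), 3)) = Add(2, Mul(84, 3)) = Add(2, 252) = 254)
Mul(R, k) = Mul(Rational(4, 3), 254) = Rational(1016, 3)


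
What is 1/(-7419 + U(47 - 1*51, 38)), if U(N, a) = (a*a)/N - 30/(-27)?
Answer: -9/70010 ≈ -0.00012855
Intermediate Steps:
U(N, a) = 10/9 + a²/N (U(N, a) = a²/N - 30*(-1/27) = a²/N + 10/9 = 10/9 + a²/N)
1/(-7419 + U(47 - 1*51, 38)) = 1/(-7419 + (10/9 + 38²/(47 - 1*51))) = 1/(-7419 + (10/9 + 1444/(47 - 51))) = 1/(-7419 + (10/9 + 1444/(-4))) = 1/(-7419 + (10/9 - ¼*1444)) = 1/(-7419 + (10/9 - 361)) = 1/(-7419 - 3239/9) = 1/(-70010/9) = -9/70010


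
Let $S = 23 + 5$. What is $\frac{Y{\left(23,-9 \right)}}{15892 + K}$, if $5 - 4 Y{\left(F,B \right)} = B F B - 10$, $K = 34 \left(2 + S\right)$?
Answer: $- \frac{33}{1208} \approx -0.027318$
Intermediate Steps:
$S = 28$
$K = 1020$ ($K = 34 \left(2 + 28\right) = 34 \cdot 30 = 1020$)
$Y{\left(F,B \right)} = \frac{15}{4} - \frac{F B^{2}}{4}$ ($Y{\left(F,B \right)} = \frac{5}{4} - \frac{B F B - 10}{4} = \frac{5}{4} - \frac{F B^{2} - 10}{4} = \frac{5}{4} - \frac{-10 + F B^{2}}{4} = \frac{5}{4} - \left(- \frac{5}{2} + \frac{F B^{2}}{4}\right) = \frac{15}{4} - \frac{F B^{2}}{4}$)
$\frac{Y{\left(23,-9 \right)}}{15892 + K} = \frac{\frac{15}{4} - \frac{23 \left(-9\right)^{2}}{4}}{15892 + 1020} = \frac{\frac{15}{4} - \frac{23}{4} \cdot 81}{16912} = \frac{\frac{15}{4} - \frac{1863}{4}}{16912} = \frac{1}{16912} \left(-462\right) = - \frac{33}{1208}$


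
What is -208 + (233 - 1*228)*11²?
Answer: 397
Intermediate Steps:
-208 + (233 - 1*228)*11² = -208 + (233 - 228)*121 = -208 + 5*121 = -208 + 605 = 397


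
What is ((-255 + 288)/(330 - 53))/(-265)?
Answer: -33/73405 ≈ -0.00044956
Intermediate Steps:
((-255 + 288)/(330 - 53))/(-265) = (33/277)*(-1/265) = -33/73405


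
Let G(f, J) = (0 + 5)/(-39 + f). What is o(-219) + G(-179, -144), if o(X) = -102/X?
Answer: 7047/15914 ≈ 0.44282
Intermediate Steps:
G(f, J) = 5/(-39 + f)
o(-219) + G(-179, -144) = -102/(-219) + 5/(-39 - 179) = -102*(-1/219) + 5/(-218) = 34/73 + 5*(-1/218) = 34/73 - 5/218 = 7047/15914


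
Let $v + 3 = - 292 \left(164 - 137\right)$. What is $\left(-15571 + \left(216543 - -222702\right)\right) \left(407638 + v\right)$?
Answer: $169364105174$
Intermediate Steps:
$v = -7887$ ($v = -3 - 292 \left(164 - 137\right) = -3 - 7884 = -7887$)
$\left(-15571 + \left(216543 - -222702\right)\right) \left(407638 + v\right) = \left(-15571 + \left(216543 - -222702\right)\right) \left(407638 - 7887\right) = \left(-15571 + \left(216543 + 222702\right)\right) 399751 = \left(-15571 + 439245\right) 399751 = 423674 \cdot 399751 = 169364105174$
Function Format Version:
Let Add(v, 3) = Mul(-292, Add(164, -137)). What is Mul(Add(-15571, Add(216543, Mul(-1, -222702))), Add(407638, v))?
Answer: 169364105174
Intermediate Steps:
v = -7887 (v = Add(-3, Mul(-292, Add(164, -137))) = Add(-3, Mul(-292, 27)) = Add(-3, -7884) = -7887)
Mul(Add(-15571, Add(216543, Mul(-1, -222702))), Add(407638, v)) = Mul(Add(-15571, Add(216543, Mul(-1, -222702))), Add(407638, -7887)) = Mul(Add(-15571, Add(216543, 222702)), 399751) = Mul(Add(-15571, 439245), 399751) = Mul(423674, 399751) = 169364105174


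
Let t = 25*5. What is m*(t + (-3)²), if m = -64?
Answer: -8576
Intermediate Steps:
t = 125
m*(t + (-3)²) = -64*(125 + (-3)²) = -64*(125 + 9) = -64*134 = -8576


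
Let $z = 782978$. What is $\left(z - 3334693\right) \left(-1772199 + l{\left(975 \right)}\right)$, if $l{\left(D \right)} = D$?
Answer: $4519658849160$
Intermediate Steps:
$\left(z - 3334693\right) \left(-1772199 + l{\left(975 \right)}\right) = \left(782978 - 3334693\right) \left(-1772199 + 975\right) = \left(-2551715\right) \left(-1771224\right) = 4519658849160$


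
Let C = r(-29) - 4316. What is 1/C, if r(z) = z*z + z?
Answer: -1/3504 ≈ -0.00028539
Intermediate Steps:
r(z) = z + z² (r(z) = z² + z = z + z²)
C = -3504 (C = -29*(1 - 29) - 4316 = -29*(-28) - 4316 = 812 - 4316 = -3504)
1/C = 1/(-3504) = -1/3504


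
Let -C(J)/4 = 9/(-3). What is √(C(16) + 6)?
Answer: 3*√2 ≈ 4.2426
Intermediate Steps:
C(J) = 12 (C(J) = -36/(-3) = -36*(-1)/3 = -4*(-3) = 12)
√(C(16) + 6) = √(12 + 6) = √18 = 3*√2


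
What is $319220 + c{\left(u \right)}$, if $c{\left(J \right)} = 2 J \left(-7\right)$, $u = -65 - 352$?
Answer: $325058$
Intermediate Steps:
$u = -417$ ($u = -65 - 352 = -417$)
$c{\left(J \right)} = - 14 J$
$319220 + c{\left(u \right)} = 319220 - -5838 = 319220 + 5838 = 325058$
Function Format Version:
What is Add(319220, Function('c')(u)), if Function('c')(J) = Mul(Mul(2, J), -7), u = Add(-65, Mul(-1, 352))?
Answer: 325058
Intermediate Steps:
u = -417 (u = Add(-65, -352) = -417)
Function('c')(J) = Mul(-14, J)
Add(319220, Function('c')(u)) = Add(319220, Mul(-14, -417)) = Add(319220, 5838) = 325058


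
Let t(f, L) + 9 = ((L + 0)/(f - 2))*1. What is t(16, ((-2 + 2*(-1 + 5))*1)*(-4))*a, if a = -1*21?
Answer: 225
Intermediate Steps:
a = -21
t(f, L) = -9 + L/(-2 + f) (t(f, L) = -9 + ((L + 0)/(f - 2))*1 = -9 + (L/(-2 + f))*1 = -9 + L/(-2 + f))
t(16, ((-2 + 2*(-1 + 5))*1)*(-4))*a = ((18 + ((-2 + 2*(-1 + 5))*1)*(-4) - 9*16)/(-2 + 16))*(-21) = ((18 + ((-2 + 2*4)*1)*(-4) - 144)/14)*(-21) = ((18 + ((-2 + 8)*1)*(-4) - 144)/14)*(-21) = ((18 + (6*1)*(-4) - 144)/14)*(-21) = ((18 + 6*(-4) - 144)/14)*(-21) = ((18 - 24 - 144)/14)*(-21) = ((1/14)*(-150))*(-21) = -75/7*(-21) = 225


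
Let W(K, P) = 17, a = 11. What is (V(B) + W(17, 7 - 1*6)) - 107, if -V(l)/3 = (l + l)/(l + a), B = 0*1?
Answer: -90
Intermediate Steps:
B = 0
V(l) = -6*l/(11 + l) (V(l) = -3*(l + l)/(l + 11) = -3*2*l/(11 + l) = -6*l/(11 + l))
(V(B) + W(17, 7 - 1*6)) - 107 = (-6*0/(11 + 0) + 17) - 107 = (-6*0/11 + 17) - 107 = (-6*0*1/11 + 17) - 107 = (0 + 17) - 107 = 17 - 107 = -90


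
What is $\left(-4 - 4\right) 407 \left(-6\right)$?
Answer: $19536$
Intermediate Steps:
$\left(-4 - 4\right) 407 \left(-6\right) = \left(-8\right) 407 \left(-6\right) = \left(-3256\right) \left(-6\right) = 19536$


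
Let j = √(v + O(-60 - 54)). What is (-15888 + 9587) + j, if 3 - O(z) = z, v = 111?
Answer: -6301 + 2*√57 ≈ -6285.9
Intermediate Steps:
O(z) = 3 - z
j = 2*√57 (j = √(111 + (3 - (-60 - 54))) = √(111 + (3 - 1*(-114))) = √(111 + (3 + 114)) = √(111 + 117) = √228 = 2*√57 ≈ 15.100)
(-15888 + 9587) + j = (-15888 + 9587) + 2*√57 = -6301 + 2*√57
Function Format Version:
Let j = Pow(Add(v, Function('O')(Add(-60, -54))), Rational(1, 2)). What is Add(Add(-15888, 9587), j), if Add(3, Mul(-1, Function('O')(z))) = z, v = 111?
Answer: Add(-6301, Mul(2, Pow(57, Rational(1, 2)))) ≈ -6285.9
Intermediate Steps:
Function('O')(z) = Add(3, Mul(-1, z))
j = Mul(2, Pow(57, Rational(1, 2))) (j = Pow(Add(111, Add(3, Mul(-1, Add(-60, -54)))), Rational(1, 2)) = Pow(Add(111, Add(3, Mul(-1, -114))), Rational(1, 2)) = Pow(Add(111, Add(3, 114)), Rational(1, 2)) = Pow(Add(111, 117), Rational(1, 2)) = Pow(228, Rational(1, 2)) = Mul(2, Pow(57, Rational(1, 2))) ≈ 15.100)
Add(Add(-15888, 9587), j) = Add(Add(-15888, 9587), Mul(2, Pow(57, Rational(1, 2)))) = Add(-6301, Mul(2, Pow(57, Rational(1, 2))))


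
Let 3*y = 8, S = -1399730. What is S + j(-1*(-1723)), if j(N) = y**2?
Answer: -12597506/9 ≈ -1.3997e+6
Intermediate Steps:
y = 8/3 (y = (1/3)*8 = 8/3 ≈ 2.6667)
j(N) = 64/9 (j(N) = (8/3)**2 = 64/9)
S + j(-1*(-1723)) = -1399730 + 64/9 = -12597506/9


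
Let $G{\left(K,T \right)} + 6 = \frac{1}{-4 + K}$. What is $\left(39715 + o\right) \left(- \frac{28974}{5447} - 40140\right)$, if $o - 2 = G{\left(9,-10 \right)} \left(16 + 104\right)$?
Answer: $- \frac{8532782708634}{5447} \approx -1.5665 \cdot 10^{9}$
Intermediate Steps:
$G{\left(K,T \right)} = -6 + \frac{1}{-4 + K}$
$o = -694$ ($o = 2 + \frac{25 - 54}{-4 + 9} \left(16 + 104\right) = 2 + \frac{25 - 54}{5} \cdot 120 = 2 + \frac{1}{5} \left(-29\right) 120 = 2 - 696 = -694$)
$\left(39715 + o\right) \left(- \frac{28974}{5447} - 40140\right) = \left(39715 - 694\right) \left(- \frac{28974}{5447} - 40140\right) = 39021 \left(\left(-28974\right) \frac{1}{5447} - 40140\right) = 39021 \left(- \frac{28974}{5447} - 40140\right) = 39021 \left(- \frac{218671554}{5447}\right) = - \frac{8532782708634}{5447}$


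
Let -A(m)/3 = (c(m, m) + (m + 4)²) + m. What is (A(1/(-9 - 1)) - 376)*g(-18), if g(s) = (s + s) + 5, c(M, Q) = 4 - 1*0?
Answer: 1343323/100 ≈ 13433.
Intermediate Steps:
c(M, Q) = 4 (c(M, Q) = 4 + 0 = 4)
A(m) = -12 - 3*m - 3*(4 + m)² (A(m) = -3*((4 + (m + 4)²) + m) = -3*((4 + (4 + m)²) + m) = -3*(4 + m + (4 + m)²) = -12 - 3*m - 3*(4 + m)²)
g(s) = 5 + 2*s (g(s) = 2*s + 5 = 5 + 2*s)
(A(1/(-9 - 1)) - 376)*g(-18) = ((-12 - 3/(-9 - 1) - 3*(4 + 1/(-9 - 1))²) - 376)*(5 + 2*(-18)) = ((-12 - 3/(-10) - 3*(4 + 1/(-10))²) - 376)*(5 - 36) = ((-12 - 3*(-⅒) - 3*(4 - ⅒)²) - 376)*(-31) = ((-12 + 3/10 - 3*(39/10)²) - 376)*(-31) = ((-12 + 3/10 - 3*1521/100) - 376)*(-31) = ((-12 + 3/10 - 4563/100) - 376)*(-31) = (-5733/100 - 376)*(-31) = -43333/100*(-31) = 1343323/100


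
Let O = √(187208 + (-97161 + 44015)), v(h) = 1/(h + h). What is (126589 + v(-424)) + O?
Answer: 107347471/848 + √134062 ≈ 1.2696e+5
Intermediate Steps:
v(h) = 1/(2*h)
O = √134062 (O = √(187208 - 53146) = √134062 ≈ 366.14)
(126589 + v(-424)) + O = (126589 + (½)/(-424)) + √134062 = (126589 + (½)*(-1/424)) + √134062 = (126589 - 1/848) + √134062 = 107347471/848 + √134062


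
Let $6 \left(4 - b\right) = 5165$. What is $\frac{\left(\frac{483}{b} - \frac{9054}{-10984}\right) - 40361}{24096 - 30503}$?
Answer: $\frac{1139560130801}{180897621404} \approx 6.2995$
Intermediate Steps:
$b = - \frac{5141}{6}$ ($b = 4 - \frac{5165}{6} = - \frac{5141}{6} \approx -856.83$)
$\frac{\left(\frac{483}{b} - \frac{9054}{-10984}\right) - 40361}{24096 - 30503} = \frac{\left(\frac{483}{- \frac{5141}{6}} - \frac{9054}{-10984}\right) - 40361}{24096 - 30503} = \frac{\left(483 \left(- \frac{6}{5141}\right) - - \frac{4527}{5492}\right) - 40361}{-6407} = \left(\left(- \frac{2898}{5141} + \frac{4527}{5492}\right) - 40361\right) \left(- \frac{1}{6407}\right) = \left(\frac{7357491}{28234372} - 40361\right) \left(- \frac{1}{6407}\right) = \left(- \frac{1139560130801}{28234372}\right) \left(- \frac{1}{6407}\right) = \frac{1139560130801}{180897621404}$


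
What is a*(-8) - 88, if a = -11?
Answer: 0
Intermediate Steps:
a*(-8) - 88 = -11*(-8) - 88 = 88 - 88 = 0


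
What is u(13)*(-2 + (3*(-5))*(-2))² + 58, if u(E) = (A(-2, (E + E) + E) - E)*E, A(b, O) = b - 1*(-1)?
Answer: -142630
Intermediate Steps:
A(b, O) = 1 + b (A(b, O) = b + 1 = 1 + b)
u(E) = E*(-1 - E) (u(E) = ((1 - 2) - E)*E = (-1 - E)*E = E*(-1 - E))
u(13)*(-2 + (3*(-5))*(-2))² + 58 = (-1*13*(1 + 13))*(-2 + (3*(-5))*(-2))² + 58 = (-1*13*14)*(-2 - 15*(-2))² + 58 = -182*(-2 + 30)² + 58 = -182*28² + 58 = -182*784 + 58 = -142688 + 58 = -142630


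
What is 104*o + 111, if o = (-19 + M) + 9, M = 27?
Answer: 1879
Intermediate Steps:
o = 17 (o = (-19 + 27) + 9 = 8 + 9 = 17)
104*o + 111 = 104*17 + 111 = 1768 + 111 = 1879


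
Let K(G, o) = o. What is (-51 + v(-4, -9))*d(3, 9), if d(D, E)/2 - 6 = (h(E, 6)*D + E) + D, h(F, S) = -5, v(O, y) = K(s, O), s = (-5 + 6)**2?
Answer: -330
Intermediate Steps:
s = 1 (s = 1**2 = 1)
v(O, y) = O
d(D, E) = 12 - 8*D + 2*E (d(D, E) = 12 + 2*((-5*D + E) + D) = 12 + 2*((E - 5*D) + D) = 12 + 2*(E - 4*D) = 12 + (-8*D + 2*E) = 12 - 8*D + 2*E)
(-51 + v(-4, -9))*d(3, 9) = (-51 - 4)*(12 - 8*3 + 2*9) = -55*(12 - 24 + 18) = -55*6 = -330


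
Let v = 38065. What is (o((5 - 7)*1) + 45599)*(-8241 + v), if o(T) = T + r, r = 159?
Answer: 1364626944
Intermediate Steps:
o(T) = 159 + T (o(T) = T + 159 = 159 + T)
(o((5 - 7)*1) + 45599)*(-8241 + v) = ((159 + (5 - 7)*1) + 45599)*(-8241 + 38065) = ((159 - 2*1) + 45599)*29824 = ((159 - 2) + 45599)*29824 = (157 + 45599)*29824 = 45756*29824 = 1364626944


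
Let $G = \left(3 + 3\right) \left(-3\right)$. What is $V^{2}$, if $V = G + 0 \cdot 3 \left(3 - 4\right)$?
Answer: $324$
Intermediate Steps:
$G = -18$ ($G = 6 \left(-3\right) = -18$)
$V = -18$ ($V = -18 + 0 \cdot 3 \left(3 - 4\right) = -18 + 0 \cdot 3 \left(-1\right) = -18 + 0 \left(-3\right) = -18 + 0 = -18$)
$V^{2} = \left(-18\right)^{2} = 324$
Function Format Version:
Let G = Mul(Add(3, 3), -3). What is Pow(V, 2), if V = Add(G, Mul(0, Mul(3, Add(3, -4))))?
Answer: 324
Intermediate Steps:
G = -18 (G = Mul(6, -3) = -18)
V = -18 (V = Add(-18, Mul(0, Mul(3, Add(3, -4)))) = Add(-18, Mul(0, Mul(3, -1))) = Add(-18, Mul(0, -3)) = Add(-18, 0) = -18)
Pow(V, 2) = Pow(-18, 2) = 324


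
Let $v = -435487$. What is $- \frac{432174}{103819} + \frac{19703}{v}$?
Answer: $- \frac{11191276735}{2659519109} \approx -4.208$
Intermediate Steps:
$- \frac{432174}{103819} + \frac{19703}{v} = - \frac{432174}{103819} + \frac{19703}{-435487} = \left(-432174\right) \frac{1}{103819} + 19703 \left(- \frac{1}{435487}\right) = - \frac{25422}{6107} - \frac{19703}{435487} = - \frac{11191276735}{2659519109}$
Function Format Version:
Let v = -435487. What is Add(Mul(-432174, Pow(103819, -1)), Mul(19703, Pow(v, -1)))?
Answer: Rational(-11191276735, 2659519109) ≈ -4.2080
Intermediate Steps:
Add(Mul(-432174, Pow(103819, -1)), Mul(19703, Pow(v, -1))) = Add(Mul(-432174, Pow(103819, -1)), Mul(19703, Pow(-435487, -1))) = Add(Mul(-432174, Rational(1, 103819)), Mul(19703, Rational(-1, 435487))) = Add(Rational(-25422, 6107), Rational(-19703, 435487)) = Rational(-11191276735, 2659519109)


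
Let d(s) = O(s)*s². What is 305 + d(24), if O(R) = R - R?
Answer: 305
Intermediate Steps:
O(R) = 0
d(s) = 0 (d(s) = 0*s² = 0)
305 + d(24) = 305 + 0 = 305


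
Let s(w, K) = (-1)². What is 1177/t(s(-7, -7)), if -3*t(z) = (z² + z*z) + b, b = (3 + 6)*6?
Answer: -3531/56 ≈ -63.054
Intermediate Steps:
b = 54 (b = 9*6 = 54)
s(w, K) = 1
t(z) = -18 - 2*z²/3 (t(z) = -((z² + z*z) + 54)/3 = -((z² + z²) + 54)/3 = -(2*z² + 54)/3 = -(54 + 2*z²)/3 = -18 - 2*z²/3)
1177/t(s(-7, -7)) = 1177/(-18 - ⅔*1²) = 1177/(-18 - ⅔*1) = 1177/(-18 - ⅔) = 1177/(-56/3) = 1177*(-3/56) = -3531/56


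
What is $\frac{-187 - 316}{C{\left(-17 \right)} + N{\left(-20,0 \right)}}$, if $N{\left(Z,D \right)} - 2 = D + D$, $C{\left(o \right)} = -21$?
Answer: $\frac{503}{19} \approx 26.474$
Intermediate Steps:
$N{\left(Z,D \right)} = 2 + 2 D$ ($N{\left(Z,D \right)} = 2 + \left(D + D\right) = 2 + 2 D$)
$\frac{-187 - 316}{C{\left(-17 \right)} + N{\left(-20,0 \right)}} = \frac{-187 - 316}{-21 + \left(2 + 2 \cdot 0\right)} = - \frac{503}{-21 + \left(2 + 0\right)} = - \frac{503}{-21 + 2} = - \frac{503}{-19} = \left(-503\right) \left(- \frac{1}{19}\right) = \frac{503}{19}$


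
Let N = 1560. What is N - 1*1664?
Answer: -104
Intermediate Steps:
N - 1*1664 = 1560 - 1*1664 = 1560 - 1664 = -104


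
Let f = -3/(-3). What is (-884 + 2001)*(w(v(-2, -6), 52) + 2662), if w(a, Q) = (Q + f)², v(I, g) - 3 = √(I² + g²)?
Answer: 6111107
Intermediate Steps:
f = 1 (f = -3*(-⅓) = 1)
v(I, g) = 3 + √(I² + g²)
w(a, Q) = (1 + Q)² (w(a, Q) = (Q + 1)² = (1 + Q)²)
(-884 + 2001)*(w(v(-2, -6), 52) + 2662) = (-884 + 2001)*((1 + 52)² + 2662) = 1117*(53² + 2662) = 1117*(2809 + 2662) = 1117*5471 = 6111107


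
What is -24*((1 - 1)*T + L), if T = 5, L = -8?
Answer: 192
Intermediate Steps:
-24*((1 - 1)*T + L) = -24*((1 - 1)*5 - 8) = -24*(0*5 - 8) = -24*(0 - 8) = -24*(-8) = 192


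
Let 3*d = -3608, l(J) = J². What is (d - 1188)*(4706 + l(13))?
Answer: -11654500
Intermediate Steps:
d = -3608/3 (d = (⅓)*(-3608) = -3608/3 ≈ -1202.7)
(d - 1188)*(4706 + l(13)) = (-3608/3 - 1188)*(4706 + 13²) = -7172*(4706 + 169)/3 = -7172/3*4875 = -11654500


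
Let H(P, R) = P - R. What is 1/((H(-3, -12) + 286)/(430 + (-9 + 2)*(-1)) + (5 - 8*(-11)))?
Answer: 437/40936 ≈ 0.010675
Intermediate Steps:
1/((H(-3, -12) + 286)/(430 + (-9 + 2)*(-1)) + (5 - 8*(-11))) = 1/(((-3 - 1*(-12)) + 286)/(430 + (-9 + 2)*(-1)) + (5 - 8*(-11))) = 1/(((-3 + 12) + 286)/(430 - 7*(-1)) + (5 + 88)) = 1/((9 + 286)/(430 + 7) + 93) = 1/(295/437 + 93) = 1/(40936/437) = 437/40936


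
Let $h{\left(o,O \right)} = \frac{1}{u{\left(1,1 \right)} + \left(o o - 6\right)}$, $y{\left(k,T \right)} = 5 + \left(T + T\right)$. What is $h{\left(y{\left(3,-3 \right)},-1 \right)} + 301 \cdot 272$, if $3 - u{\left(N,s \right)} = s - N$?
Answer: $\frac{163743}{2} \approx 81872.0$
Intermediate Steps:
$u{\left(N,s \right)} = 3 + N - s$ ($u{\left(N,s \right)} = 3 - \left(s - N\right) = 3 + \left(N - s\right) = 3 + N - s$)
$y{\left(k,T \right)} = 5 + 2 T$
$h{\left(o,O \right)} = \frac{1}{-3 + o^{2}}$ ($h{\left(o,O \right)} = \frac{1}{\left(3 + 1 - 1\right) + \left(o o - 6\right)} = \frac{1}{\left(3 + 1 - 1\right) + \left(o^{2} - 6\right)} = \frac{1}{3 + \left(-6 + o^{2}\right)} = \frac{1}{-3 + o^{2}}$)
$h{\left(y{\left(3,-3 \right)},-1 \right)} + 301 \cdot 272 = \frac{1}{-3 + \left(5 + 2 \left(-3\right)\right)^{2}} + 301 \cdot 272 = \frac{1}{-3 + \left(5 - 6\right)^{2}} + 81872 = \frac{1}{-3 + \left(-1\right)^{2}} + 81872 = \frac{1}{-3 + 1} + 81872 = \frac{1}{-2} + 81872 = - \frac{1}{2} + 81872 = \frac{163743}{2}$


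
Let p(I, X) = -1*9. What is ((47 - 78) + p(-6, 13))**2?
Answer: 1600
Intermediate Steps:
p(I, X) = -9
((47 - 78) + p(-6, 13))**2 = ((47 - 78) - 9)**2 = (-31 - 9)**2 = (-40)**2 = 1600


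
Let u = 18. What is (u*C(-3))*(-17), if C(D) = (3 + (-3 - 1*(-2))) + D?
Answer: 306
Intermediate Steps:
C(D) = 2 + D (C(D) = (3 + (-3 + 2)) + D = (3 - 1) + D = 2 + D)
(u*C(-3))*(-17) = (18*(2 - 3))*(-17) = (18*(-1))*(-17) = -18*(-17) = 306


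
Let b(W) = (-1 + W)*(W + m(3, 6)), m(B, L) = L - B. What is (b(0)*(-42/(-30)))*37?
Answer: -777/5 ≈ -155.40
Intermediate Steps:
b(W) = (-1 + W)*(3 + W) (b(W) = (-1 + W)*(W + (6 - 1*3)) = (-1 + W)*(W + (6 - 3)) = (-1 + W)*(W + 3) = (-1 + W)*(3 + W))
(b(0)*(-42/(-30)))*37 = ((-3 + 0**2 + 2*0)*(-42/(-30)))*37 = ((-3 + 0 + 0)*(-42*(-1/30)))*37 = -3*7/5*37 = -21/5*37 = -777/5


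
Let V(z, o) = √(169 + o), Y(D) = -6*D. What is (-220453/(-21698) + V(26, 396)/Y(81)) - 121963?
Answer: -2646132721/21698 - √565/486 ≈ -1.2195e+5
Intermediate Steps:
(-220453/(-21698) + V(26, 396)/Y(81)) - 121963 = (-220453/(-21698) + √(169 + 396)/((-6*81))) - 121963 = (-220453*(-1/21698) + √565/(-486)) - 121963 = (220453/21698 + √565*(-1/486)) - 121963 = (220453/21698 - √565/486) - 121963 = -2646132721/21698 - √565/486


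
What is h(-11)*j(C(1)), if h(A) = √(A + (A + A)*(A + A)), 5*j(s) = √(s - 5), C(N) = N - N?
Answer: I*√2365/5 ≈ 9.7263*I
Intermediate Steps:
C(N) = 0
j(s) = √(-5 + s)/5 (j(s) = √(s - 5)/5 = √(-5 + s)/5)
h(A) = √(A + 4*A²) (h(A) = √(A + (2*A)*(2*A)) = √(A + 4*A²))
h(-11)*j(C(1)) = √(-11*(1 + 4*(-11)))*(√(-5 + 0)/5) = √(-11*(1 - 44))*(√(-5)/5) = √(-11*(-43))*((I*√5)/5) = √473*(I*√5/5) = I*√2365/5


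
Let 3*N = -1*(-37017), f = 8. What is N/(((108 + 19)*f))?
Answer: 12339/1016 ≈ 12.145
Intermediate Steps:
N = 12339 (N = (-1*(-37017))/3 = (1/3)*37017 = 12339)
N/(((108 + 19)*f)) = 12339/(((108 + 19)*8)) = 12339/((127*8)) = 12339/1016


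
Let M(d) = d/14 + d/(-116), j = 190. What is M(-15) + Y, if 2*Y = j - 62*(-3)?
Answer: 151891/812 ≈ 187.06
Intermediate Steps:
Y = 188 (Y = (190 - 62*(-3))/2 = (190 + 186)/2 = (½)*376 = 188)
M(d) = 51*d/812 (M(d) = d*(1/14) + d*(-1/116) = d/14 - d/116 = 51*d/812)
M(-15) + Y = (51/812)*(-15) + 188 = -765/812 + 188 = 151891/812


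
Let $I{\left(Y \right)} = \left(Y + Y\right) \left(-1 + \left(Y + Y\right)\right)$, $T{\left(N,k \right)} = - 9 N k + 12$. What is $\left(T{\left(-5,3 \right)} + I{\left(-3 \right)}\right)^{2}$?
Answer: $35721$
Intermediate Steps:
$T{\left(N,k \right)} = 12 - 9 N k$ ($T{\left(N,k \right)} = - 9 N k + 12 = 12 - 9 N k$)
$I{\left(Y \right)} = 2 Y \left(-1 + 2 Y\right)$
$\left(T{\left(-5,3 \right)} + I{\left(-3 \right)}\right)^{2} = \left(\left(12 - \left(-45\right) 3\right) + 2 \left(-3\right) \left(-1 + 2 \left(-3\right)\right)\right)^{2} = \left(\left(12 + 135\right) + 2 \left(-3\right) \left(-1 - 6\right)\right)^{2} = \left(147 + 2 \left(-3\right) \left(-7\right)\right)^{2} = \left(147 + 42\right)^{2} = 189^{2} = 35721$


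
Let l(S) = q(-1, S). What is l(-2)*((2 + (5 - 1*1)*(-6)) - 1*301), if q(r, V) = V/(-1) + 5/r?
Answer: 969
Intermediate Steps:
q(r, V) = -V + 5/r (q(r, V) = V*(-1) + 5/r = -V + 5/r)
l(S) = -5 - S (l(S) = -S + 5/(-1) = -S + 5*(-1) = -S - 5 = -5 - S)
l(-2)*((2 + (5 - 1*1)*(-6)) - 1*301) = (-5 - 1*(-2))*((2 + (5 - 1*1)*(-6)) - 1*301) = (-5 + 2)*((2 + (5 - 1)*(-6)) - 301) = -3*((2 + 4*(-6)) - 301) = -3*((2 - 24) - 301) = -3*(-22 - 301) = -3*(-323) = 969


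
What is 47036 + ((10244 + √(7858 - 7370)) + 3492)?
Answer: 60772 + 2*√122 ≈ 60794.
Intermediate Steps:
47036 + ((10244 + √(7858 - 7370)) + 3492) = 47036 + ((10244 + √488) + 3492) = 47036 + ((10244 + 2*√122) + 3492) = 47036 + (13736 + 2*√122) = 60772 + 2*√122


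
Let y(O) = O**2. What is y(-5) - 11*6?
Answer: -41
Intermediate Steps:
y(-5) - 11*6 = (-5)**2 - 11*6 = 25 - 66 = -41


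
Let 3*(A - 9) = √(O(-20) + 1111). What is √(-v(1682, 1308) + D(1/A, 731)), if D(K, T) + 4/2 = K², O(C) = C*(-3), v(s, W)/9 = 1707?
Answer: I*√(15365 - 1/(9 + √1171/3)²) ≈ 123.96*I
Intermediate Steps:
v(s, W) = 15363 (v(s, W) = 9*1707 = 15363)
O(C) = -3*C
A = 9 + √1171/3 (A = 9 + √(-3*(-20) + 1111)/3 = 9 + √(60 + 1111)/3 = 9 + √1171/3 ≈ 20.407)
D(K, T) = -2 + K²
√(-v(1682, 1308) + D(1/A, 731)) = √(-1*15363 + (-2 + (1/(9 + √1171/3))²)) = √(-15363 + (-2 + (9 + √1171/3)⁻²)) = √(-15365 + (9 + √1171/3)⁻²)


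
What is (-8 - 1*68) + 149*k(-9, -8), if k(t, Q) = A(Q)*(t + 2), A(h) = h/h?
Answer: -1119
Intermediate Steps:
A(h) = 1
k(t, Q) = 2 + t (k(t, Q) = 1*(t + 2) = 1*(2 + t) = 2 + t)
(-8 - 1*68) + 149*k(-9, -8) = (-8 - 1*68) + 149*(2 - 9) = (-8 - 68) + 149*(-7) = -76 - 1043 = -1119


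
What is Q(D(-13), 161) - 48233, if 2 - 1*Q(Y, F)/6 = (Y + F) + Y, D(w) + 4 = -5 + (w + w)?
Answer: -48767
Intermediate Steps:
D(w) = -9 + 2*w (D(w) = -4 + (-5 + (w + w)) = -4 + (-5 + 2*w) = -9 + 2*w)
Q(Y, F) = 12 - 12*Y - 6*F (Q(Y, F) = 12 - 6*((Y + F) + Y) = 12 - 6*((F + Y) + Y) = 12 - 6*(F + 2*Y) = 12 + (-12*Y - 6*F) = 12 - 12*Y - 6*F)
Q(D(-13), 161) - 48233 = (12 - 12*(-9 + 2*(-13)) - 6*161) - 48233 = (12 - 12*(-9 - 26) - 966) - 48233 = (12 - 12*(-35) - 966) - 48233 = (12 + 420 - 966) - 48233 = -534 - 48233 = -48767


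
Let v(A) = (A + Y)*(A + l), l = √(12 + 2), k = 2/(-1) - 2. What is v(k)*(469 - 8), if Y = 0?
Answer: 7376 - 1844*√14 ≈ 476.38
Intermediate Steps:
k = -4 (k = -1*2 - 2 = -2 - 2 = -4)
l = √14 ≈ 3.7417
v(A) = A*(A + √14) (v(A) = (A + 0)*(A + √14) = A*(A + √14))
v(k)*(469 - 8) = (-4*(-4 + √14))*(469 - 8) = (16 - 4*√14)*461 = 7376 - 1844*√14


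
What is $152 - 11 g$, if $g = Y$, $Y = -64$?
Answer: $856$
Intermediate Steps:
$g = -64$
$152 - 11 g = 152 - -704 = 152 + 704 = 856$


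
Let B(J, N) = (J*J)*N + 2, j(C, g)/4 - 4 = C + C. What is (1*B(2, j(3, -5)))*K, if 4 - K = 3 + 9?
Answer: -1296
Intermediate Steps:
j(C, g) = 16 + 8*C (j(C, g) = 16 + 4*(C + C) = 16 + 4*(2*C) = 16 + 8*C)
B(J, N) = 2 + N*J**2 (B(J, N) = J**2*N + 2 = N*J**2 + 2 = 2 + N*J**2)
K = -8 (K = 4 - (3 + 9) = 4 - 1*12 = 4 - 12 = -8)
(1*B(2, j(3, -5)))*K = (1*(2 + (16 + 8*3)*2**2))*(-8) = (1*(2 + (16 + 24)*4))*(-8) = (1*(2 + 40*4))*(-8) = (1*(2 + 160))*(-8) = (1*162)*(-8) = 162*(-8) = -1296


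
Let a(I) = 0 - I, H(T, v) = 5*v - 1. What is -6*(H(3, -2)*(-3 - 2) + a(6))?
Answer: -294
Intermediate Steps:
H(T, v) = -1 + 5*v
a(I) = -I
-6*(H(3, -2)*(-3 - 2) + a(6)) = -6*((-1 + 5*(-2))*(-3 - 2) - 1*6) = -6*((-1 - 10)*(-5) - 6) = -6*(-11*(-5) - 6) = -6*(55 - 6) = -6*49 = -294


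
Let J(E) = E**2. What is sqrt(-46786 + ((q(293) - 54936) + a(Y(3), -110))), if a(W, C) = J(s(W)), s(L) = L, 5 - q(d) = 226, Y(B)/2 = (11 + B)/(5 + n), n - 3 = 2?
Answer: I*sqrt(2548379)/5 ≈ 319.27*I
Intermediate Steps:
n = 5 (n = 3 + 2 = 5)
Y(B) = 11/5 + B/5 (Y(B) = 2*((11 + B)/(5 + 5)) = 2*((11 + B)/10) = 2*((11 + B)*(1/10)) = 2*(11/10 + B/10) = 11/5 + B/5)
q(d) = -221 (q(d) = 5 - 1*226 = 5 - 226 = -221)
a(W, C) = W**2
sqrt(-46786 + ((q(293) - 54936) + a(Y(3), -110))) = sqrt(-46786 + ((-221 - 54936) + (11/5 + (1/5)*3)**2)) = sqrt(-46786 + (-55157 + (11/5 + 3/5)**2)) = sqrt(-46786 + (-55157 + (14/5)**2)) = sqrt(-46786 + (-55157 + 196/25)) = sqrt(-46786 - 1378729/25) = sqrt(-2548379/25) = I*sqrt(2548379)/5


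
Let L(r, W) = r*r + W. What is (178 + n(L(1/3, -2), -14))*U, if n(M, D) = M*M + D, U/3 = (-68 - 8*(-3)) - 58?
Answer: -461482/9 ≈ -51276.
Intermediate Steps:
U = -306 (U = 3*((-68 - 8*(-3)) - 58) = 3*((-68 + 24) - 58) = 3*(-44 - 58) = 3*(-102) = -306)
L(r, W) = W + r² (L(r, W) = r² + W = W + r²)
n(M, D) = D + M² (n(M, D) = M² + D = D + M²)
(178 + n(L(1/3, -2), -14))*U = (178 + (-14 + (-2 + (1/3)²)²))*(-306) = (178 + (-14 + (-2 + (⅓)²)²))*(-306) = (178 + (-14 + (-2 + ⅑)²))*(-306) = (178 + (-14 + (-17/9)²))*(-306) = (178 + (-14 + 289/81))*(-306) = (178 - 845/81)*(-306) = (13573/81)*(-306) = -461482/9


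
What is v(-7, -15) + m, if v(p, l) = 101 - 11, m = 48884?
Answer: 48974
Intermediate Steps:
v(p, l) = 90
v(-7, -15) + m = 90 + 48884 = 48974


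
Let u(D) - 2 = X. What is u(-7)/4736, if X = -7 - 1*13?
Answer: -9/2368 ≈ -0.0038007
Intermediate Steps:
X = -20 (X = -7 - 13 = -20)
u(D) = -18 (u(D) = 2 - 20 = -18)
u(-7)/4736 = -18/4736 = -18*1/4736 = -9/2368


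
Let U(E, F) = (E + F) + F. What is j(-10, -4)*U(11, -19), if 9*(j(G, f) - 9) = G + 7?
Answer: -234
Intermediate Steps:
U(E, F) = E + 2*F
j(G, f) = 88/9 + G/9 (j(G, f) = 9 + (G + 7)/9 = 9 + (7 + G)/9 = 9 + (7/9 + G/9) = 88/9 + G/9)
j(-10, -4)*U(11, -19) = (88/9 + (⅑)*(-10))*(11 + 2*(-19)) = (88/9 - 10/9)*(11 - 38) = (26/3)*(-27) = -234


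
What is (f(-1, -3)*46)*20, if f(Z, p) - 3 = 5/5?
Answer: 3680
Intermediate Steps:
f(Z, p) = 4 (f(Z, p) = 3 + 5/5 = 3 + 5*(⅕) = 3 + 1 = 4)
(f(-1, -3)*46)*20 = (4*46)*20 = 184*20 = 3680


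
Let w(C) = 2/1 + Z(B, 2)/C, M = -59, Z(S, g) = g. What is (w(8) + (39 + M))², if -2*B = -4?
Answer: 5041/16 ≈ 315.06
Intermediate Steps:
B = 2 (B = -½*(-4) = 2)
w(C) = 2 + 2/C (w(C) = 2/1 + 2/C = 2*1 + 2/C = 2 + 2/C)
(w(8) + (39 + M))² = ((2 + 2/8) + (39 - 59))² = ((2 + 2*(⅛)) - 20)² = ((2 + ¼) - 20)² = (9/4 - 20)² = (-71/4)² = 5041/16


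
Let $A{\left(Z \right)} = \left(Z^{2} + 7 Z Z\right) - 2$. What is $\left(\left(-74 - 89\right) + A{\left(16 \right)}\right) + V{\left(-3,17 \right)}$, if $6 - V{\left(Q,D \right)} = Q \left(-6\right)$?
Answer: $1871$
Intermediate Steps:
$V{\left(Q,D \right)} = 6 + 6 Q$ ($V{\left(Q,D \right)} = 6 - Q \left(-6\right) = 6 - - 6 Q = 6 + 6 Q$)
$A{\left(Z \right)} = -2 + 8 Z^{2}$ ($A{\left(Z \right)} = \left(Z^{2} + 7 Z^{2}\right) - 2 = 8 Z^{2} - 2 = -2 + 8 Z^{2}$)
$\left(\left(-74 - 89\right) + A{\left(16 \right)}\right) + V{\left(-3,17 \right)} = \left(\left(-74 - 89\right) - \left(2 - 8 \cdot 16^{2}\right)\right) + \left(6 + 6 \left(-3\right)\right) = \left(\left(-74 - 89\right) + \left(-2 + 8 \cdot 256\right)\right) + \left(6 - 18\right) = \left(-163 + \left(-2 + 2048\right)\right) - 12 = \left(-163 + 2046\right) - 12 = 1883 - 12 = 1871$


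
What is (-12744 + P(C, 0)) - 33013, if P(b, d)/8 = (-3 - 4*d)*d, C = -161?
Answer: -45757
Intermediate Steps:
P(b, d) = 8*d*(-3 - 4*d) (P(b, d) = 8*((-3 - 4*d)*d) = 8*(d*(-3 - 4*d)) = 8*d*(-3 - 4*d))
(-12744 + P(C, 0)) - 33013 = (-12744 - 8*0*(3 + 4*0)) - 33013 = (-12744 - 8*0*(3 + 0)) - 33013 = (-12744 - 8*0*3) - 33013 = (-12744 + 0) - 33013 = -12744 - 33013 = -45757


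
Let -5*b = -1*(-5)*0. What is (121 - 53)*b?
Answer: 0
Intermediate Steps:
b = 0 (b = -(-1*(-5))*0/5 = -0 = -1/5*0 = 0)
(121 - 53)*b = (121 - 53)*0 = 68*0 = 0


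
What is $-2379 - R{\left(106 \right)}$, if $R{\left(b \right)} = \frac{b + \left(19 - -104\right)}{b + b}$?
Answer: $- \frac{504577}{212} \approx -2380.1$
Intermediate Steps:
$R{\left(b \right)} = \frac{123 + b}{2 b}$ ($R{\left(b \right)} = \frac{b + \left(19 + 104\right)}{2 b} = \left(b + 123\right) \frac{1}{2 b} = \left(123 + b\right) \frac{1}{2 b} = \frac{123 + b}{2 b}$)
$-2379 - R{\left(106 \right)} = -2379 - \frac{123 + 106}{2 \cdot 106} = -2379 - \frac{1}{2} \cdot \frac{1}{106} \cdot 229 = -2379 - \frac{229}{212} = - \frac{504577}{212}$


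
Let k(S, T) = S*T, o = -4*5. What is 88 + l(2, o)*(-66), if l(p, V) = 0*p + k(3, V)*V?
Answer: -79112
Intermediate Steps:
o = -20
l(p, V) = 3*V² (l(p, V) = 0*p + (3*V)*V = 0 + 3*V² = 3*V²)
88 + l(2, o)*(-66) = 88 + (3*(-20)²)*(-66) = 88 + (3*400)*(-66) = 88 + 1200*(-66) = 88 - 79200 = -79112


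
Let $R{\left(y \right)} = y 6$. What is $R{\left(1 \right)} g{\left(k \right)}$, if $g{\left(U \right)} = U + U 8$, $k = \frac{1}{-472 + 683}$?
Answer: $\frac{54}{211} \approx 0.25592$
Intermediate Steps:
$R{\left(y \right)} = 6 y$
$k = \frac{1}{211} \approx 0.0047393$
$g{\left(U \right)} = 9 U$ ($g{\left(U \right)} = U + 8 U = 9 U$)
$R{\left(1 \right)} g{\left(k \right)} = 6 \cdot 1 \cdot 9 \cdot \frac{1}{211} = 6 \cdot \frac{9}{211} = \frac{54}{211}$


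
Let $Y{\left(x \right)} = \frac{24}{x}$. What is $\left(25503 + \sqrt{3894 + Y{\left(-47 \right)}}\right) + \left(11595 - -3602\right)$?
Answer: $40700 + \frac{\sqrt{8600718}}{47} \approx 40762.0$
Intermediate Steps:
$\left(25503 + \sqrt{3894 + Y{\left(-47 \right)}}\right) + \left(11595 - -3602\right) = \left(25503 + \sqrt{3894 + \frac{24}{-47}}\right) + \left(11595 - -3602\right) = \left(25503 + \sqrt{3894 + 24 \left(- \frac{1}{47}\right)}\right) + \left(11595 + 3602\right) = \left(25503 + \sqrt{3894 - \frac{24}{47}}\right) + 15197 = \left(25503 + \sqrt{\frac{182994}{47}}\right) + 15197 = \left(25503 + \frac{\sqrt{8600718}}{47}\right) + 15197 = 40700 + \frac{\sqrt{8600718}}{47}$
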